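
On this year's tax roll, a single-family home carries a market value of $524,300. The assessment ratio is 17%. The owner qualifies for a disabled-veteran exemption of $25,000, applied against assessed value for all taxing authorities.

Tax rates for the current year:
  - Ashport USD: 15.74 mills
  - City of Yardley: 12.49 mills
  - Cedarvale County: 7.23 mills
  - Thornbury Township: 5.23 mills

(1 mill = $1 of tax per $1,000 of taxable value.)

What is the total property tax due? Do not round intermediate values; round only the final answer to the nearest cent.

$2,609.49

Assessed value = $524,300 × 0.17 = $89,131
Taxable value = $89,131 − $25,000 = $64,131
Ashport USD: $64,131 × 0.01574 = $1,009.42194
City of Yardley: $64,131 × 0.01249 = $800.99619
Cedarvale County: $64,131 × 0.00723 = $463.66713
Thornbury Township: $64,131 × 0.00523 = $335.40513
Total = $1,009.42194 + $800.99619 + $463.66713 + $335.40513 = $2,609.49039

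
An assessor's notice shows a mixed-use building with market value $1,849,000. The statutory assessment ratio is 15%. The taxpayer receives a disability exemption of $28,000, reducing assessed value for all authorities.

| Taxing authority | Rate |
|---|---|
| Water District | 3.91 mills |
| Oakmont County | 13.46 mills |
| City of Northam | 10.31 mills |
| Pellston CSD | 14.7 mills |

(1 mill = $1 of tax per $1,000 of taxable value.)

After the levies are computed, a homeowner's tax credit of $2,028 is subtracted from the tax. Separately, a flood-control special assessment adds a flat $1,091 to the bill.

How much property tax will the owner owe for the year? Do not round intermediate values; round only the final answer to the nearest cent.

$9,630.45

Assessed value = $1,849,000 × 0.15 = $277,350
Taxable value = $277,350 − $28,000 = $249,350
Water District: $249,350 × 0.00391 = $974.9585
Oakmont County: $249,350 × 0.01346 = $3,356.251
City of Northam: $249,350 × 0.01031 = $2,570.7985
Pellston CSD: $249,350 × 0.0147 = $3,665.445
Levies subtotal = $10,567.453
After credit = $10,567.453 − $2,028 = $8,539.453
Total = $8,539.453 + $1,091 = $9,630.453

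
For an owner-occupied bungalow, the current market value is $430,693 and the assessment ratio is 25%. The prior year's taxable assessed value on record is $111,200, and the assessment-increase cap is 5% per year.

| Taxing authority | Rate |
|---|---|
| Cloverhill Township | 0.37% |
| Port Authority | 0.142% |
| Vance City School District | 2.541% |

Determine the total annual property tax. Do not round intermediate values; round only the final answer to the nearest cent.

$3,287.26

Uncapped assessed value = $430,693 × 0.25 = $107,673.25
Cap limit = $111,200 × 1.05 = $116,760
Taxable assessed value = min($107,673.25, $116,760) = $107,673.25 (cap does not bind)
Cloverhill Township: $107,673.25 × 0.0037 = $398.391025
Port Authority: $107,673.25 × 0.00142 = $152.896015
Vance City School District: $107,673.25 × 0.02541 = $2,735.9772825
Total = $3,287.2643225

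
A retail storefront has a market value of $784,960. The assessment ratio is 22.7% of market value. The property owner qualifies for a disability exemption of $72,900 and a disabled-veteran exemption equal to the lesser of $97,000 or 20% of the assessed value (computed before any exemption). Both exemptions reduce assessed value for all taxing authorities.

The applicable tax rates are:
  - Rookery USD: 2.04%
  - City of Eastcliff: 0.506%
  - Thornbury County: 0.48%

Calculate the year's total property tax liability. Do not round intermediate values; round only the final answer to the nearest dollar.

$2,108

Assessed value = $784,960 × 0.227 = $178,185.92
Disabled-veteran exemption = min($97,000, 20% × $178,185.92) = min($97,000, $35,637.184) = $35,637.184 (percentage binds)
Taxable value = $178,185.92 − $72,900 − $35,637.184 = $69,648.736
Rookery USD: $69,648.736 × 0.0204 = $1,420.8342144
City of Eastcliff: $69,648.736 × 0.00506 = $352.42260416
Thornbury County: $69,648.736 × 0.0048 = $334.3139328
Total = $2,107.57075136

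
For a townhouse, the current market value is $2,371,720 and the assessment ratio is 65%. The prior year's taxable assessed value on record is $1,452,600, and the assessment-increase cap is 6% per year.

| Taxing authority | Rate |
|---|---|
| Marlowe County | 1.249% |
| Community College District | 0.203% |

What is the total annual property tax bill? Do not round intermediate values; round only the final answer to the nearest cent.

$22,357.26

Uncapped assessed value = $2,371,720 × 0.65 = $1,541,618
Cap limit = $1,452,600 × 1.06 = $1,539,756
Taxable assessed value = min($1,541,618, $1,539,756) = $1,539,756 (cap binds)
Marlowe County: $1,539,756 × 0.01249 = $19,231.55244
Community College District: $1,539,756 × 0.00203 = $3,125.70468
Total = $22,357.25712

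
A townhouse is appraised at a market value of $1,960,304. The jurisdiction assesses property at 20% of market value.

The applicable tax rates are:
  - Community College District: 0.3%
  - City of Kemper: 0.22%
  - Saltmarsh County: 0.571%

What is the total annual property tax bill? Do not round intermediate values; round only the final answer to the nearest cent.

Assessed value = $1,960,304 × 0.2 = $392,060.8
Community College District: $392,060.8 × 0.003 = $1,176.1824
City of Kemper: $392,060.8 × 0.0022 = $862.53376
Saltmarsh County: $392,060.8 × 0.00571 = $2,238.667168
Total = $1,176.1824 + $862.53376 + $2,238.667168 = $4,277.383328

$4,277.38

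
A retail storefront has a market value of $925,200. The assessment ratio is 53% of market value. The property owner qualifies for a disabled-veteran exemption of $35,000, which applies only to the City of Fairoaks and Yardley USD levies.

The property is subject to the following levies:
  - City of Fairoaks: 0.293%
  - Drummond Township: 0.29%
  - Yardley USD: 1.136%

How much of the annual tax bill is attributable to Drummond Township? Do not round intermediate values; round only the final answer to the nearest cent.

$1,422.03

Assessed value = $925,200 × 0.53 = $490,356
Drummond Township taxable value = $490,356 (exemption does not apply)
Drummond Township levy = $490,356 × 0.0029 = $1,422.0324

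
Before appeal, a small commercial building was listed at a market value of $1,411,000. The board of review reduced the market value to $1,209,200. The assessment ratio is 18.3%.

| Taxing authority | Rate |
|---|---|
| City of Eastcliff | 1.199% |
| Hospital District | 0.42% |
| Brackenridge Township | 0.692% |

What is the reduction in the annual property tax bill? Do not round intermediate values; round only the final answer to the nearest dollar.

Old assessed value = $1,411,000 × 0.183 = $258,213
New assessed value = $1,209,200 × 0.183 = $221,283.6
Combined rate = 0.01199 + 0.0042 + 0.00692 = 0.02311
Old tax = $258,213 × 0.02311 = $5,967.30243
New tax = $221,283.6 × 0.02311 = $5,113.863996
Reduction = $5,967.30243 − $5,113.863996 = $853.438434

$853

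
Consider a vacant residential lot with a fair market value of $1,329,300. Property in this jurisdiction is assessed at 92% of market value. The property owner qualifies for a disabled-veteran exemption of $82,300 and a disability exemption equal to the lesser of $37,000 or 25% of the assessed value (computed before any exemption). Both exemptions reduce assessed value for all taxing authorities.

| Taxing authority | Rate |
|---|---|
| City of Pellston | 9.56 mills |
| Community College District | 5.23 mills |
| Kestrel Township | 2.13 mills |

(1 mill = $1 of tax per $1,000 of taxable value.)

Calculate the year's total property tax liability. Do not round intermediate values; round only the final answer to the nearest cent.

Assessed value = $1,329,300 × 0.92 = $1,222,956
Disability exemption = min($37,000, 25% × $1,222,956) = min($37,000, $305,739) = $37,000 (dollar cap binds)
Taxable value = $1,222,956 − $82,300 − $37,000 = $1,103,656
City of Pellston: $1,103,656 × 0.00956 = $10,550.95136
Community College District: $1,103,656 × 0.00523 = $5,772.12088
Kestrel Township: $1,103,656 × 0.00213 = $2,350.78728
Total = $18,673.85952

$18,673.86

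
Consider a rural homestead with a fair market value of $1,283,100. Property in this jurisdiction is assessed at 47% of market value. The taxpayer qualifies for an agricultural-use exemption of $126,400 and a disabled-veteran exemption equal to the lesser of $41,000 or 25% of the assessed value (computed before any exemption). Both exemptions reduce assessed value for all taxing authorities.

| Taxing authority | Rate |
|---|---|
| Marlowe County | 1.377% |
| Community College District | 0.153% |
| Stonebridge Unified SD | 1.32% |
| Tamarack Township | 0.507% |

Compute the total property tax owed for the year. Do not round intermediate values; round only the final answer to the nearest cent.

Assessed value = $1,283,100 × 0.47 = $603,057
Disabled-veteran exemption = min($41,000, 25% × $603,057) = min($41,000, $150,764.25) = $41,000 (dollar cap binds)
Taxable value = $603,057 − $126,400 − $41,000 = $435,657
Marlowe County: $435,657 × 0.01377 = $5,998.99689
Community College District: $435,657 × 0.00153 = $666.55521
Stonebridge Unified SD: $435,657 × 0.0132 = $5,750.6724
Tamarack Township: $435,657 × 0.00507 = $2,208.78099
Total = $14,625.00549

$14,625.01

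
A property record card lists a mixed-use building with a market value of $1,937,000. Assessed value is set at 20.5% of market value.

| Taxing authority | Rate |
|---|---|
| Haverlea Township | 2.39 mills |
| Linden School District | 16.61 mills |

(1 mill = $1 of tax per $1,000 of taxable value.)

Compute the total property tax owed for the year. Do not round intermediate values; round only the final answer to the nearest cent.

$7,544.62

Assessed value = $1,937,000 × 0.205 = $397,085
Haverlea Township: $397,085 × 0.00239 = $949.03315
Linden School District: $397,085 × 0.01661 = $6,595.58185
Total = $949.03315 + $6,595.58185 = $7,544.615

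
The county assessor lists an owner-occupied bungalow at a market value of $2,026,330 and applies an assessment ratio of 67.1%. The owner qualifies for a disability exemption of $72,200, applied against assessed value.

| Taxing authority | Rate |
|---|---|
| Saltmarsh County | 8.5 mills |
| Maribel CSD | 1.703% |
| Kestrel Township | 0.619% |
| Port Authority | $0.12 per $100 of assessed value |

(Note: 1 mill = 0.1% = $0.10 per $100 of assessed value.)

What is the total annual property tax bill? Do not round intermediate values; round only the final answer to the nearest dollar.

$42,383

Assessed value = $2,026,330 × 0.671 = $1,359,667.43
Taxable value = $1,359,667.43 − $72,200 = $1,287,467.43
Saltmarsh County: $1,287,467.43 × 0.0085 = $10,943.473155
Maribel CSD: $1,287,467.43 × 0.01703 = $21,925.5703329
Kestrel Township: $1,287,467.43 × 0.00619 = $7,969.4233917
Port Authority: $1,287,467.43 × 0.0012 = $1,544.960916
Total = $42,383.4277956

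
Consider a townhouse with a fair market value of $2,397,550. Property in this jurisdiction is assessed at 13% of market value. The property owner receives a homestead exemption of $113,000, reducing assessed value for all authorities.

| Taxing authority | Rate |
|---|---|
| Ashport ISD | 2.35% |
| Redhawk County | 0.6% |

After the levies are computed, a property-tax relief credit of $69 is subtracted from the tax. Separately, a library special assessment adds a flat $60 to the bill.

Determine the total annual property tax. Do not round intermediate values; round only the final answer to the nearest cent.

$5,852.10

Assessed value = $2,397,550 × 0.13 = $311,681.5
Taxable value = $311,681.5 − $113,000 = $198,681.5
Ashport ISD: $198,681.5 × 0.0235 = $4,669.01525
Redhawk County: $198,681.5 × 0.006 = $1,192.089
Levies subtotal = $5,861.10425
After credit = $5,861.10425 − $69 = $5,792.10425
Total = $5,792.10425 + $60 = $5,852.10425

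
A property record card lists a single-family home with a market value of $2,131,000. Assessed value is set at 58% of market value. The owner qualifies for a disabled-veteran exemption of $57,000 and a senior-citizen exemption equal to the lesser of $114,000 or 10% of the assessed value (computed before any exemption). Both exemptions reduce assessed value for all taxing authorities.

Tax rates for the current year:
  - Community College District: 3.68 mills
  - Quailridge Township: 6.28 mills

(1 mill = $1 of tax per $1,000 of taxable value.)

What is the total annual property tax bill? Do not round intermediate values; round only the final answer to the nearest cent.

$10,607.20

Assessed value = $2,131,000 × 0.58 = $1,235,980
Senior-citizen exemption = min($114,000, 10% × $1,235,980) = min($114,000, $123,598) = $114,000 (dollar cap binds)
Taxable value = $1,235,980 − $57,000 − $114,000 = $1,064,980
Community College District: $1,064,980 × 0.00368 = $3,919.1264
Quailridge Township: $1,064,980 × 0.00628 = $6,688.0744
Total = $10,607.2008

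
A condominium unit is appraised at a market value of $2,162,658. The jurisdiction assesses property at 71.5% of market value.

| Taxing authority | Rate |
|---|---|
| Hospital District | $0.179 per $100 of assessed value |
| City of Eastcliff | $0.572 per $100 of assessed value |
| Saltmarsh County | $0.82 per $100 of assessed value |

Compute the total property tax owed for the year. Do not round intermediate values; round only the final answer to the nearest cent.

Assessed value = $2,162,658 × 0.715 = $1,546,300.47
Hospital District: $1,546,300.47 × 0.00179 = $2,767.8778413
City of Eastcliff: $1,546,300.47 × 0.00572 = $8,844.8386884
Saltmarsh County: $1,546,300.47 × 0.0082 = $12,679.663854
Total = $2,767.8778413 + $8,844.8386884 + $12,679.663854 = $24,292.3803837

$24,292.38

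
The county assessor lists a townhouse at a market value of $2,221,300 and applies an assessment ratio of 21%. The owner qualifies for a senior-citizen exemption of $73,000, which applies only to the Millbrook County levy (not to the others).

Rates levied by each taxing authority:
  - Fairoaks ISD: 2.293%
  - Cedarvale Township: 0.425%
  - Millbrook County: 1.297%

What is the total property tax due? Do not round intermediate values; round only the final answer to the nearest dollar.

Assessed value = $2,221,300 × 0.21 = $466,473
Fairoaks ISD: $466,473 × 0.02293 = $10,696.22589
Cedarvale Township: $466,473 × 0.00425 = $1,982.51025
Millbrook County: ($466,473 − $73,000) × 0.01297 = $393,473 × 0.01297 = $5,103.34481
Total = $17,782.08095

$17,782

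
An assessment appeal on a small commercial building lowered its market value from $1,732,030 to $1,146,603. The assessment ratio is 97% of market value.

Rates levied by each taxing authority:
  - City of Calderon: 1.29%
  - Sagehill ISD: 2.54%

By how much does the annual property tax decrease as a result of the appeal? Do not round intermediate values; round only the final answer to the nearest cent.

Old assessed value = $1,732,030 × 0.97 = $1,680,069.1
New assessed value = $1,146,603 × 0.97 = $1,112,204.91
Combined rate = 0.0129 + 0.0254 = 0.0383
Old tax = $1,680,069.1 × 0.0383 = $64,346.64653
New tax = $1,112,204.91 × 0.0383 = $42,597.448053
Reduction = $64,346.64653 − $42,597.448053 = $21,749.198477

$21,749.20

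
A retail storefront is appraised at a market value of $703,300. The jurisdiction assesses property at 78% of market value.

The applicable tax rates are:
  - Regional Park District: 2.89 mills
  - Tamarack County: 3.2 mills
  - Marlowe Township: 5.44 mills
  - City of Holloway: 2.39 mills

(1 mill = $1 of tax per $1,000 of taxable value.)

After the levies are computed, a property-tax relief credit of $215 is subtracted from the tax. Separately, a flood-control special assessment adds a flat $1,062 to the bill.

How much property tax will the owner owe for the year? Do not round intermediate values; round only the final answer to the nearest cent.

Assessed value = $703,300 × 0.78 = $548,574
Regional Park District: $548,574 × 0.00289 = $1,585.37886
Tamarack County: $548,574 × 0.0032 = $1,755.4368
Marlowe Township: $548,574 × 0.00544 = $2,984.24256
City of Holloway: $548,574 × 0.00239 = $1,311.09186
Levies subtotal = $7,636.15008
After credit = $7,636.15008 − $215 = $7,421.15008
Total = $7,421.15008 + $1,062 = $8,483.15008

$8,483.15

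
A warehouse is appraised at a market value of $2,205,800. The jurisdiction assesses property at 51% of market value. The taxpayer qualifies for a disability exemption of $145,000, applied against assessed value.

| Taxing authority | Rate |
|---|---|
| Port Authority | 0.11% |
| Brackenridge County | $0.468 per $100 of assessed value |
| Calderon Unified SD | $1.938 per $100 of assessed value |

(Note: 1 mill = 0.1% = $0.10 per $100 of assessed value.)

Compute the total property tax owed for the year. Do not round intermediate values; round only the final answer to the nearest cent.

$24,655.74

Assessed value = $2,205,800 × 0.51 = $1,124,958
Taxable value = $1,124,958 − $145,000 = $979,958
Port Authority: $979,958 × 0.0011 = $1,077.9538
Brackenridge County: $979,958 × 0.00468 = $4,586.20344
Calderon Unified SD: $979,958 × 0.01938 = $18,991.58604
Total = $24,655.74328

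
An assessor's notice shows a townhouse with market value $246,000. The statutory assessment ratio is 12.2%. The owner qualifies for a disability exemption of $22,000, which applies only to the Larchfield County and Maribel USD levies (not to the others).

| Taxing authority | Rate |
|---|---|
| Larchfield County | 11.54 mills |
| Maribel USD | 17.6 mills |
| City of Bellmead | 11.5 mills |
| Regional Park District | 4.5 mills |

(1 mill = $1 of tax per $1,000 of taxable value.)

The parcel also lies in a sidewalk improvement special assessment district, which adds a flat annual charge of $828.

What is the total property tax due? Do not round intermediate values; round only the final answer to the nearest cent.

$1,541.66

Assessed value = $246,000 × 0.122 = $30,012
Larchfield County: ($30,012 − $22,000) × 0.01154 = $8,012 × 0.01154 = $92.45848
Maribel USD: ($30,012 − $22,000) × 0.0176 = $8,012 × 0.0176 = $141.0112
City of Bellmead: $30,012 × 0.0115 = $345.138
Regional Park District: $30,012 × 0.0045 = $135.054
Levies subtotal = $713.66168
Total = $713.66168 + $828 = $1,541.66168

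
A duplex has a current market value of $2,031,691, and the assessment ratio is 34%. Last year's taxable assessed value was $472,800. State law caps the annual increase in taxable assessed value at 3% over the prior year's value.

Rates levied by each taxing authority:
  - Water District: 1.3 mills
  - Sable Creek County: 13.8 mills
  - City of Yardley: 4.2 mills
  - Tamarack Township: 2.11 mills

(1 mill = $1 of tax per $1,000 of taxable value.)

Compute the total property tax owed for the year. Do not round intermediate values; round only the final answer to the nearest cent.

Uncapped assessed value = $2,031,691 × 0.34 = $690,774.94
Cap limit = $472,800 × 1.03 = $486,984
Taxable assessed value = min($690,774.94, $486,984) = $486,984 (cap binds)
Water District: $486,984 × 0.0013 = $633.0792
Sable Creek County: $486,984 × 0.0138 = $6,720.3792
City of Yardley: $486,984 × 0.0042 = $2,045.3328
Tamarack Township: $486,984 × 0.00211 = $1,027.53624
Total = $10,426.32744

$10,426.33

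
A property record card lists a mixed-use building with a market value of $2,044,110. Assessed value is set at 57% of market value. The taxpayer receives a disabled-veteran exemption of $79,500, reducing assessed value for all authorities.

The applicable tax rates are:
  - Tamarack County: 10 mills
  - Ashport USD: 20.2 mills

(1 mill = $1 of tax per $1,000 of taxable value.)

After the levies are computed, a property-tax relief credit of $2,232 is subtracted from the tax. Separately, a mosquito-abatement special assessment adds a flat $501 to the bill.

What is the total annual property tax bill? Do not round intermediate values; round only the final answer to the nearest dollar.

Assessed value = $2,044,110 × 0.57 = $1,165,142.7
Taxable value = $1,165,142.7 − $79,500 = $1,085,642.7
Tamarack County: $1,085,642.7 × 0.01 = $10,856.427
Ashport USD: $1,085,642.7 × 0.0202 = $21,929.98254
Levies subtotal = $32,786.40954
After credit = $32,786.40954 − $2,232 = $30,554.40954
Total = $30,554.40954 + $501 = $31,055.40954

$31,055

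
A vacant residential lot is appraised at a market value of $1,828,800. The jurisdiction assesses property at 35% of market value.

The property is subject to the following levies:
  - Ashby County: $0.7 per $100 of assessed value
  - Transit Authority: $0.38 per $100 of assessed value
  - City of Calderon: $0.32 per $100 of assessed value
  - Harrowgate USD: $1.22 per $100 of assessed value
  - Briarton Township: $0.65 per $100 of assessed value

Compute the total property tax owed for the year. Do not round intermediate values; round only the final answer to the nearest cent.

$20,930.62

Assessed value = $1,828,800 × 0.35 = $640,080
Ashby County: $640,080 × 0.007 = $4,480.56
Transit Authority: $640,080 × 0.0038 = $2,432.304
City of Calderon: $640,080 × 0.0032 = $2,048.256
Harrowgate USD: $640,080 × 0.0122 = $7,808.976
Briarton Township: $640,080 × 0.0065 = $4,160.52
Total = $4,480.56 + $2,432.304 + $2,048.256 + $7,808.976 + $4,160.52 = $20,930.616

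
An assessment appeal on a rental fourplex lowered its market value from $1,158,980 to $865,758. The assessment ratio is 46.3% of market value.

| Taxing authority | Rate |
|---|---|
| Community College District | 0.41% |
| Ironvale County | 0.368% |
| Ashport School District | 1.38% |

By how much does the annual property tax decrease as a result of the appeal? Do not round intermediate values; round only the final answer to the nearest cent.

Old assessed value = $1,158,980 × 0.463 = $536,607.74
New assessed value = $865,758 × 0.463 = $400,845.954
Combined rate = 0.0041 + 0.00368 + 0.0138 = 0.02158
Old tax = $536,607.74 × 0.02158 = $11,579.9950292
New tax = $400,845.954 × 0.02158 = $8,650.25568732
Reduction = $11,579.9950292 − $8,650.25568732 = $2,929.73934188

$2,929.74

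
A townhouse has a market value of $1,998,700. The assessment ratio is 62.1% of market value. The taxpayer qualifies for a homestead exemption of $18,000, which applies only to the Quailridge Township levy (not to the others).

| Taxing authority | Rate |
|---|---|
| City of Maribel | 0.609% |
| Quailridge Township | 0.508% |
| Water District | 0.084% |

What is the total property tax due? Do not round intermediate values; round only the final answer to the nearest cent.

$14,815.28

Assessed value = $1,998,700 × 0.621 = $1,241,192.7
City of Maribel: $1,241,192.7 × 0.00609 = $7,558.863543
Quailridge Township: ($1,241,192.7 − $18,000) × 0.00508 = $1,223,192.7 × 0.00508 = $6,213.818916
Water District: $1,241,192.7 × 0.00084 = $1,042.601868
Total = $14,815.284327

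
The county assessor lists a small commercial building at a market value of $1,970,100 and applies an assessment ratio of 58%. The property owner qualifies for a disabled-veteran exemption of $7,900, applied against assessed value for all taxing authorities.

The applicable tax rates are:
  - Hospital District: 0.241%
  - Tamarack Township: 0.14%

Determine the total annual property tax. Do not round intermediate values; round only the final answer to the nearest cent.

$4,323.43

Assessed value = $1,970,100 × 0.58 = $1,142,658
Taxable value = $1,142,658 − $7,900 = $1,134,758
Hospital District: $1,134,758 × 0.00241 = $2,734.76678
Tamarack Township: $1,134,758 × 0.0014 = $1,588.6612
Total = $2,734.76678 + $1,588.6612 = $4,323.42798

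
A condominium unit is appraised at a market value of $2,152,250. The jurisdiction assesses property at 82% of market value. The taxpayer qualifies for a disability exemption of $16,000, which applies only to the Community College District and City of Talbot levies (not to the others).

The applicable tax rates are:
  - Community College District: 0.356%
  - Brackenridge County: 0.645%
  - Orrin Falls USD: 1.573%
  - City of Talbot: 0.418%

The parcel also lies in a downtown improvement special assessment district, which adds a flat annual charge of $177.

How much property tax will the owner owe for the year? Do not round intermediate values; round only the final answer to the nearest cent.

Assessed value = $2,152,250 × 0.82 = $1,764,845
Community College District: ($1,764,845 − $16,000) × 0.00356 = $1,748,845 × 0.00356 = $6,225.8882
Brackenridge County: $1,764,845 × 0.00645 = $11,383.25025
Orrin Falls USD: $1,764,845 × 0.01573 = $27,761.01185
City of Talbot: ($1,764,845 − $16,000) × 0.00418 = $1,748,845 × 0.00418 = $7,310.1721
Levies subtotal = $52,680.3224
Total = $52,680.3224 + $177 = $52,857.3224

$52,857.32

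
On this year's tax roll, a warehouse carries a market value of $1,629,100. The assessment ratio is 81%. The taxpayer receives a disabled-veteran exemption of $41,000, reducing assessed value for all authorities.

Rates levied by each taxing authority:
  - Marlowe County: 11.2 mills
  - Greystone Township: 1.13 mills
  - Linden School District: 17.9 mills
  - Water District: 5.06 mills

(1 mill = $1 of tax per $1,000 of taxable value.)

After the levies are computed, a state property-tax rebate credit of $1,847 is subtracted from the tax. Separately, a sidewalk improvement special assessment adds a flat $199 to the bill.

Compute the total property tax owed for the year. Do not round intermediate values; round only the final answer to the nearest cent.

$43,472.77

Assessed value = $1,629,100 × 0.81 = $1,319,571
Taxable value = $1,319,571 − $41,000 = $1,278,571
Marlowe County: $1,278,571 × 0.0112 = $14,319.9952
Greystone Township: $1,278,571 × 0.00113 = $1,444.78523
Linden School District: $1,278,571 × 0.0179 = $22,886.4209
Water District: $1,278,571 × 0.00506 = $6,469.56926
Levies subtotal = $45,120.77059
After credit = $45,120.77059 − $1,847 = $43,273.77059
Total = $43,273.77059 + $199 = $43,472.77059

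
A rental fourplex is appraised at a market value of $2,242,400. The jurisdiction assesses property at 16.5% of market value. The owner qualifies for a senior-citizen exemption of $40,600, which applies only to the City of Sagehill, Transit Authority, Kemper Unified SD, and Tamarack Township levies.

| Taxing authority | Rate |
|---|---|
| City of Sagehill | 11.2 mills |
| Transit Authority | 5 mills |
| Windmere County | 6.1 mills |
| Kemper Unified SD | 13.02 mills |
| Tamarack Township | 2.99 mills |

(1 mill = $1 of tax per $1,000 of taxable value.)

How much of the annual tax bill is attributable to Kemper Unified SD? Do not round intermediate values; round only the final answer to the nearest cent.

$4,288.74

Assessed value = $2,242,400 × 0.165 = $369,996
Kemper Unified SD taxable value = $369,996 − $40,600 = $329,396
Kemper Unified SD levy = $329,396 × 0.01302 = $4,288.73592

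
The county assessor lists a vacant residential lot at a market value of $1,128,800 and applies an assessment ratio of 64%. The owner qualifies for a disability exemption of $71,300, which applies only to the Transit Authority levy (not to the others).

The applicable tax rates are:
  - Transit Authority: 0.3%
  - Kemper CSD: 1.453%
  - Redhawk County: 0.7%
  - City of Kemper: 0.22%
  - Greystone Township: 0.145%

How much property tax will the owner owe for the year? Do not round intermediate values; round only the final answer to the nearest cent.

$20,144.23

Assessed value = $1,128,800 × 0.64 = $722,432
Transit Authority: ($722,432 − $71,300) × 0.003 = $651,132 × 0.003 = $1,953.396
Kemper CSD: $722,432 × 0.01453 = $10,496.93696
Redhawk County: $722,432 × 0.007 = $5,057.024
City of Kemper: $722,432 × 0.0022 = $1,589.3504
Greystone Township: $722,432 × 0.00145 = $1,047.5264
Total = $20,144.23376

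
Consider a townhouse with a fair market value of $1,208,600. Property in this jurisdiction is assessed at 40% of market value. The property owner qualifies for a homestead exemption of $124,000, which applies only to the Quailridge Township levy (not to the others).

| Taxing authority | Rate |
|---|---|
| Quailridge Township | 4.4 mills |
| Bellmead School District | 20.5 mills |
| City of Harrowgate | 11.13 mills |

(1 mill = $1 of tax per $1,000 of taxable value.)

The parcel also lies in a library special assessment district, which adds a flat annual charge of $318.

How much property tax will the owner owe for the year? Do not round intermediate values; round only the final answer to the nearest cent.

$17,190.74

Assessed value = $1,208,600 × 0.4 = $483,440
Quailridge Township: ($483,440 − $124,000) × 0.0044 = $359,440 × 0.0044 = $1,581.536
Bellmead School District: $483,440 × 0.0205 = $9,910.52
City of Harrowgate: $483,440 × 0.01113 = $5,380.6872
Levies subtotal = $16,872.7432
Total = $16,872.7432 + $318 = $17,190.7432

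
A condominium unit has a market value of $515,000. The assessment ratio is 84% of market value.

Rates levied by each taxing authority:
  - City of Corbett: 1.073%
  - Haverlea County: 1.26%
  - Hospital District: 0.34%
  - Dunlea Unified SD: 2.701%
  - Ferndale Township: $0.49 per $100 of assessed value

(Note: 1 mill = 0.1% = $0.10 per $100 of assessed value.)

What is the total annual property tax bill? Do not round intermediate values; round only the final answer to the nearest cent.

Assessed value = $515,000 × 0.84 = $432,600
City of Corbett: $432,600 × 0.01073 = $4,641.798
Haverlea County: $432,600 × 0.0126 = $5,450.76
Hospital District: $432,600 × 0.0034 = $1,470.84
Dunlea Unified SD: $432,600 × 0.02701 = $11,684.526
Ferndale Township: $432,600 × 0.0049 = $2,119.74
Total = $25,367.664

$25,367.66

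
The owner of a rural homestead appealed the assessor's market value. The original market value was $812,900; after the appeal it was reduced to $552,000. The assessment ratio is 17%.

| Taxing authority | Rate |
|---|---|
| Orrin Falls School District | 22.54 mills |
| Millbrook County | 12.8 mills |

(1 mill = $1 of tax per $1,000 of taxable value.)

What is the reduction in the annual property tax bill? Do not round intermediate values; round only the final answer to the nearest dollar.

$1,567

Old assessed value = $812,900 × 0.17 = $138,193
New assessed value = $552,000 × 0.17 = $93,840
Combined rate = 0.02254 + 0.0128 = 0.03534
Old tax = $138,193 × 0.03534 = $4,883.74062
New tax = $93,840 × 0.03534 = $3,316.3056
Reduction = $4,883.74062 − $3,316.3056 = $1,567.43502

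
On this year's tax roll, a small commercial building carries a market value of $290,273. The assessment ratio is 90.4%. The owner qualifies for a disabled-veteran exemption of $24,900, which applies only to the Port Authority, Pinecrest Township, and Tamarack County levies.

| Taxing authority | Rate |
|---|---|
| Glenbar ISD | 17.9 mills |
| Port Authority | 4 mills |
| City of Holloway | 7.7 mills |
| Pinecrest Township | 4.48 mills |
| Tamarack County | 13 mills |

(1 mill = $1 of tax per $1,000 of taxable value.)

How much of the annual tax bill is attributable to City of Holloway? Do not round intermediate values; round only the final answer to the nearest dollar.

$2,021

Assessed value = $290,273 × 0.904 = $262,406.792
City of Holloway taxable value = $262,406.792 (exemption does not apply)
City of Holloway levy = $262,406.792 × 0.0077 = $2,020.5322984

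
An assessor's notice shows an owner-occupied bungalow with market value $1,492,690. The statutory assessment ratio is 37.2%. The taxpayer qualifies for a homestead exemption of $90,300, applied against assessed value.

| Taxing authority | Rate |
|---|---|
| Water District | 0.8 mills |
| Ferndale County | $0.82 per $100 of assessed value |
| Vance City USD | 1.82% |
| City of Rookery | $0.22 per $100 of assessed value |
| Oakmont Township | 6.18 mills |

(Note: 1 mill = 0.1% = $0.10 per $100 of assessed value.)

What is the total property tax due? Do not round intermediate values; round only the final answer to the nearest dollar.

$16,544

Assessed value = $1,492,690 × 0.372 = $555,280.68
Taxable value = $555,280.68 − $90,300 = $464,980.68
Water District: $464,980.68 × 0.0008 = $371.984544
Ferndale County: $464,980.68 × 0.0082 = $3,812.841576
Vance City USD: $464,980.68 × 0.0182 = $8,462.648376
City of Rookery: $464,980.68 × 0.0022 = $1,022.957496
Oakmont Township: $464,980.68 × 0.00618 = $2,873.5806024
Total = $16,544.0125944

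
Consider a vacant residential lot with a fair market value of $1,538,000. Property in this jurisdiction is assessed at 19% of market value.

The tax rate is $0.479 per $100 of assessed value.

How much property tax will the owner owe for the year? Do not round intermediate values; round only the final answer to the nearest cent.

Assessed value = $1,538,000 × 0.19 = $292,220
Tax = $292,220 × 0.00479 = $1,399.7338

$1,399.73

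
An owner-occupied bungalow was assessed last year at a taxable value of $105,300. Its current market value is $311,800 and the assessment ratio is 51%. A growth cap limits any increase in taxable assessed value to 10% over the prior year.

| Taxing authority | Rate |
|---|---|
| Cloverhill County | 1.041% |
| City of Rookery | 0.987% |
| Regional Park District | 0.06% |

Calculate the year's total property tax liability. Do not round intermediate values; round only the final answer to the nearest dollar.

Uncapped assessed value = $311,800 × 0.51 = $159,018
Cap limit = $105,300 × 1.1 = $115,830
Taxable assessed value = min($159,018, $115,830) = $115,830 (cap binds)
Cloverhill County: $115,830 × 0.01041 = $1,205.7903
City of Rookery: $115,830 × 0.00987 = $1,143.2421
Regional Park District: $115,830 × 0.0006 = $69.498
Total = $2,418.5304

$2,419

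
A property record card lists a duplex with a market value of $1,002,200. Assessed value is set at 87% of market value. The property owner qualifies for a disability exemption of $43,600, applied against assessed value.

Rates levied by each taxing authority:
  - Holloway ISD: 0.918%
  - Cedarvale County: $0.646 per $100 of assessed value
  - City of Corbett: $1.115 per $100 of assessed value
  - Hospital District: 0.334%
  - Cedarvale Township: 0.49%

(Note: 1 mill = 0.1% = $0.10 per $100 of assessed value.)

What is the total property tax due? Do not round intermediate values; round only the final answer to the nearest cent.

Assessed value = $1,002,200 × 0.87 = $871,914
Taxable value = $871,914 − $43,600 = $828,314
Holloway ISD: $828,314 × 0.00918 = $7,603.92252
Cedarvale County: $828,314 × 0.00646 = $5,350.90844
City of Corbett: $828,314 × 0.01115 = $9,235.7011
Hospital District: $828,314 × 0.00334 = $2,766.56876
Cedarvale Township: $828,314 × 0.0049 = $4,058.7386
Total = $29,015.83942

$29,015.84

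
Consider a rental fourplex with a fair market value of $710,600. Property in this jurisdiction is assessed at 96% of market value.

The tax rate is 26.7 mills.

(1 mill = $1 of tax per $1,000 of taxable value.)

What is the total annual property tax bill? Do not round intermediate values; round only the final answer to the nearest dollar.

$18,214

Assessed value = $710,600 × 0.96 = $682,176
Tax = $682,176 × 0.0267 = $18,214.0992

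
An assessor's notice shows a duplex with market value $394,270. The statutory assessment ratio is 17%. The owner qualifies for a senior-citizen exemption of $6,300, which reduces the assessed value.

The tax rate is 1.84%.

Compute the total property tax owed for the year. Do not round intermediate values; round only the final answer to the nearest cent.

$1,117.36

Assessed value = $394,270 × 0.17 = $67,025.9
Taxable value = $67,025.9 − $6,300 = $60,725.9
Tax = $60,725.9 × 0.0184 = $1,117.35656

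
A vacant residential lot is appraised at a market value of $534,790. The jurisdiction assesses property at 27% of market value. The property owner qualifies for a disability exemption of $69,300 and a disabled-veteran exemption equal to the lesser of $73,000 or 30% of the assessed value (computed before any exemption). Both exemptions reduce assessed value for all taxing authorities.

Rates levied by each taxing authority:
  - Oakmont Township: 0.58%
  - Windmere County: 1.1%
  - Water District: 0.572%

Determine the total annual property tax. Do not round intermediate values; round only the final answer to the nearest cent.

$715.58

Assessed value = $534,790 × 0.27 = $144,393.3
Disabled-veteran exemption = min($73,000, 30% × $144,393.3) = min($73,000, $43,317.99) = $43,317.99 (percentage binds)
Taxable value = $144,393.3 − $69,300 − $43,317.99 = $31,775.31
Oakmont Township: $31,775.31 × 0.0058 = $184.296798
Windmere County: $31,775.31 × 0.011 = $349.52841
Water District: $31,775.31 × 0.00572 = $181.7547732
Total = $715.5799812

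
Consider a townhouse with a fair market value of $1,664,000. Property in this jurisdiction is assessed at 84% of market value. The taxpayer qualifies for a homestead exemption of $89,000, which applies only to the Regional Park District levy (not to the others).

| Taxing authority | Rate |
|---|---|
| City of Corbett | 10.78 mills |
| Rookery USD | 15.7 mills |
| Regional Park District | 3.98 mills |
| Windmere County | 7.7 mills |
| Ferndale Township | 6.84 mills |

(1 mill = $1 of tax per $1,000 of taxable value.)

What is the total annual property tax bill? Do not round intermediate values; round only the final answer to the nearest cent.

$62,544.98

Assessed value = $1,664,000 × 0.84 = $1,397,760
City of Corbett: $1,397,760 × 0.01078 = $15,067.8528
Rookery USD: $1,397,760 × 0.0157 = $21,944.832
Regional Park District: ($1,397,760 − $89,000) × 0.00398 = $1,308,760 × 0.00398 = $5,208.8648
Windmere County: $1,397,760 × 0.0077 = $10,762.752
Ferndale Township: $1,397,760 × 0.00684 = $9,560.6784
Total = $62,544.98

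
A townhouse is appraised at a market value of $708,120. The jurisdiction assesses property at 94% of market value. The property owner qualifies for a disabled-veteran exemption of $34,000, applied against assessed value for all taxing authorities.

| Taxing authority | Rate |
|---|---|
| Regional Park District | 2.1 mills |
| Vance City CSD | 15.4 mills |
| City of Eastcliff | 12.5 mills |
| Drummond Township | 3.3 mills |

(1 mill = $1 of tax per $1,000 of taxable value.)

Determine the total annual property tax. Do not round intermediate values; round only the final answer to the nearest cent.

$21,033.37

Assessed value = $708,120 × 0.94 = $665,632.8
Taxable value = $665,632.8 − $34,000 = $631,632.8
Regional Park District: $631,632.8 × 0.0021 = $1,326.42888
Vance City CSD: $631,632.8 × 0.0154 = $9,727.14512
City of Eastcliff: $631,632.8 × 0.0125 = $7,895.41
Drummond Township: $631,632.8 × 0.0033 = $2,084.38824
Total = $1,326.42888 + $9,727.14512 + $7,895.41 + $2,084.38824 = $21,033.37224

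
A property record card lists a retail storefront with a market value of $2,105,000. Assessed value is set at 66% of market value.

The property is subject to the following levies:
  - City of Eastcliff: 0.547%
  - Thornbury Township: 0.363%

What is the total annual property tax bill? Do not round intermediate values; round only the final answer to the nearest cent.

Assessed value = $2,105,000 × 0.66 = $1,389,300
City of Eastcliff: $1,389,300 × 0.00547 = $7,599.471
Thornbury Township: $1,389,300 × 0.00363 = $5,043.159
Total = $7,599.471 + $5,043.159 = $12,642.63

$12,642.63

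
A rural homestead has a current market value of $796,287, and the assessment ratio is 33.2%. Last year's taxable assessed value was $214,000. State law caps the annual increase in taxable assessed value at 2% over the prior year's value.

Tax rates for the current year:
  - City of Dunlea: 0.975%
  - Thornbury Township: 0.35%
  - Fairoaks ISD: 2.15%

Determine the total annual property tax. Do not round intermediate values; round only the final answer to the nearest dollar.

Uncapped assessed value = $796,287 × 0.332 = $264,367.284
Cap limit = $214,000 × 1.02 = $218,280
Taxable assessed value = min($264,367.284, $218,280) = $218,280 (cap binds)
City of Dunlea: $218,280 × 0.00975 = $2,128.23
Thornbury Township: $218,280 × 0.0035 = $763.98
Fairoaks ISD: $218,280 × 0.0215 = $4,693.02
Total = $7,585.23

$7,585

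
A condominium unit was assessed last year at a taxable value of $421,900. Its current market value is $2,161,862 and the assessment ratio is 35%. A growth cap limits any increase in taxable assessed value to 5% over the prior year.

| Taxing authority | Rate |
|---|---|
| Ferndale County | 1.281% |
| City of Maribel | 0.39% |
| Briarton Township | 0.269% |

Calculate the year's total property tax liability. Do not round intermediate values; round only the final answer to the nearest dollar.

$8,594

Uncapped assessed value = $2,161,862 × 0.35 = $756,651.7
Cap limit = $421,900 × 1.05 = $442,995
Taxable assessed value = min($756,651.7, $442,995) = $442,995 (cap binds)
Ferndale County: $442,995 × 0.01281 = $5,674.76595
City of Maribel: $442,995 × 0.0039 = $1,727.6805
Briarton Township: $442,995 × 0.00269 = $1,191.65655
Total = $8,594.103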